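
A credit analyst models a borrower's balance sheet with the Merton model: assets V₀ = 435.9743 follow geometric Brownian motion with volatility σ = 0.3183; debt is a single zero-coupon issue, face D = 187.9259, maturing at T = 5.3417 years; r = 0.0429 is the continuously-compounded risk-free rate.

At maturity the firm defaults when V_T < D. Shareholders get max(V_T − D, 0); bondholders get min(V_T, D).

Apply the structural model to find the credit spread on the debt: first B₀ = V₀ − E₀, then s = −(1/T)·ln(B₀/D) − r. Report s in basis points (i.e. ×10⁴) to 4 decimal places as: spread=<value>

spread=74.0997

Equity is a call on the firm's assets struck at D = 187.9259:
d₁ = [ln(V₀/D) + (r + σ²/2)T] / (σ√T)
   = [ln(435.9743/187.9259) + (0.0429 + 0.5·0.3183²)·5.3417] / (0.3183·√5.3417)
   = [0.841536 + 0.499756] / 0.735659 = 1.823252
d₂ = d₁ − σ√T = 1.823252 − 0.735659 = 1.087593
N(d₁) = 0.965867,  N(d₂) = 0.861613,  e^(−rT) = 0.795202
E₀ = V₀·N(d₁) − D·e^(−rT)·N(d₂)
   = 435.9743·0.965867 − 187.9259·0.795202·0.861613 = 292.334756
B₀ = V₀ − E₀ = 435.9743 − 292.334756 = 143.639544
spread = −(1/T)·ln(B₀/D) − r = −(1/5.3417)·ln(143.639544/187.9259) − 0.0429 = 0.00740997
in basis points: 0.00740997 × 10⁴ = 74.0997 bp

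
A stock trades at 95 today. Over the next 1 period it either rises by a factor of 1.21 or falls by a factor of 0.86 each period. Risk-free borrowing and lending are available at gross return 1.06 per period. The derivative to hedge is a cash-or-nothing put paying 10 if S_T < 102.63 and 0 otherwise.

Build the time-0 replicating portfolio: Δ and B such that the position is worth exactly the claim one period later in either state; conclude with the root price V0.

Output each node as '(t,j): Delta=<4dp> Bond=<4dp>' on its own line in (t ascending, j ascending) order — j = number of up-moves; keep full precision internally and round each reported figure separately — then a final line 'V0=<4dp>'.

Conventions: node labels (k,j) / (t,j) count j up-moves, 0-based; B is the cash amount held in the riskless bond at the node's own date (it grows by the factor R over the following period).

The replicating-portfolio and risk-neutral prices coincide; use p* = (1.06−0.86)/(1.21−0.86) = 0.5714 for the latter.
Expiry values: V(1,0)=10.0000, V(1,1)=0.0000
  t=0,j=0: stock 95.0000 → up 114.9500 (V=0.0000), down 81.7000 (V=10.0000). Price 4.0431; hedge Δ=-0.3008, bond B=32.6146.
Check: Δ(0,0)·S0 + B(0,0) = 4.0431 = V0.

(0,0): Delta=-0.3008 Bond=32.6146
V0=4.0431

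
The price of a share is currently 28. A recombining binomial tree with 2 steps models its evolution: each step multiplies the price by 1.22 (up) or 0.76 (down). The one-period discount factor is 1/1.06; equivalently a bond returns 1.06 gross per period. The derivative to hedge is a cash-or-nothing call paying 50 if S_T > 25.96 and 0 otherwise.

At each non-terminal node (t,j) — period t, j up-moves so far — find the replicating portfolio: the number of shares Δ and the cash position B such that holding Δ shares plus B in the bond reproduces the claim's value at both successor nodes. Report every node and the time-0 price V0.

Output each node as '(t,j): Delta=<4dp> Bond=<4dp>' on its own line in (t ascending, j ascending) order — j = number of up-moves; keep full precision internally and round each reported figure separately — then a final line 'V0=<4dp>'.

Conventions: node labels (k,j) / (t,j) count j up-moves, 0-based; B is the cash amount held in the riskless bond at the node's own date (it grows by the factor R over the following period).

Since d<R<u, set p* = (R−d)/(u−d) = 0.6522; price each node as the discounted p*-expectation of its children.
Expiry values: V(2,0)=0.0000, V(2,1)=50.0000, V(2,2)=50.0000
Node (1,0) S=21.2800: V=(p*·50.0000+(1−p*)·0.0000)/1.06=30.7629; Δ=(50.0000−0.0000)/(25.9616−16.1728)=5.1079; B=V−Δ·S=-77.9327
Node (1,1) S=34.1600: V=(p*·50.0000+(1−p*)·50.0000)/1.06=47.1698; Δ=(50.0000−50.0000)/(41.6752−25.9616)=0.0000; B=V−Δ·S=47.1698
Node (0,0) S=28.0000: V=(p*·47.1698+(1−p*)·30.7629)/1.06=39.1161; Δ=(47.1698−30.7629)/(34.1600−21.2800)=1.2738; B=V−Δ·S=3.4489
Check: Δ(0,0)·S0 + B(0,0) = 39.1161 = V0.

(0,0): Delta=1.2738 Bond=3.4489
(1,0): Delta=5.1079 Bond=-77.9327
(1,1): Delta=0.0000 Bond=47.1698
V0=39.1161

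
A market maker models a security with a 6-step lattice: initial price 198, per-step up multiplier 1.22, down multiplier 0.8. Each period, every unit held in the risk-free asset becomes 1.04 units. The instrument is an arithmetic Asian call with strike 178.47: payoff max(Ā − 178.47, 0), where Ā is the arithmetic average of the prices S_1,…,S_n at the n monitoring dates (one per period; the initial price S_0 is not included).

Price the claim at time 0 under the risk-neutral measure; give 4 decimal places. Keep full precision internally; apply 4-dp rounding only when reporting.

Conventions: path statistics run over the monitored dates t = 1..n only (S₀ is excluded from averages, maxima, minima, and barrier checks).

With p* = (R−d)/(u−d) = 0.5714, sum probability × payoff across the paths and divide by R^6.
Enumerate all 2^6 = 64 price paths (U = up ×1.22, D = down ×0.8); each path with k up-moves has probability p*^k·(1−p*)^(6−k).
DDDDDD: Ā=97.3970, payoff=0.0000, prob=0.006196
UDDDDD: Ā=148.5304, payoff=0.0000, prob=0.008262
DUDDDD: Ā=134.6704, payoff=0.0000, prob=0.008262
UUDDDD: Ā=205.3724, payoff=26.9024, prob=0.011016
DDUDDD: Ā=123.5824, payoff=0.0000, prob=0.008262
UDUDDD: Ā=188.4632, payoff=9.9932, prob=0.011016
DUUDDD: Ā=174.6032, payoff=0.0000, prob=0.011016
UUUDDD: Ā=266.2698, payoff=87.7998, prob=0.014688
DDDUDD: Ā=114.7120, payoff=0.0000, prob=0.008262
UDDUDD: Ā=174.9358, payoff=0.0000, prob=0.011016
DUDUDD: Ā=161.0758, payoff=0.0000, prob=0.011016
UUDUDD: Ā=245.6406, payoff=67.1706, prob=0.014688
DDUUDD: Ā=149.9878, payoff=0.0000, prob=0.011016
UDUUDD: Ā=228.7314, payoff=50.2614, prob=0.014688
DUUUDD: Ā=214.8714, payoff=36.4014, prob=0.014688
UUUUDD: Ā=327.6789, payoff=149.2089, prob=0.019584
DDDDUD: Ā=107.6157, payoff=0.0000, prob=0.008262
UDDDUD: Ā=164.1139, payoff=0.0000, prob=0.011016
DUDDUD: Ā=150.2539, payoff=0.0000, prob=0.011016
UUDDUD: Ā=229.1372, payoff=50.6672, prob=0.014688
DDUDUD: Ā=139.1659, payoff=0.0000, prob=0.011016
UDUDUD: Ā=212.2280, payoff=33.7580, prob=0.014688
DUUDUD: Ā=198.3680, payoff=19.8980, prob=0.014688
UUUDUD: Ā=302.5113, payoff=124.0413, prob=0.019584
DDDUUD: Ā=130.2955, payoff=0.0000, prob=0.011016
UDDUUD: Ā=198.7007, payoff=20.2307, prob=0.014688
DUDUUD: Ā=184.8407, payoff=6.3707, prob=0.014688
UUDUUD: Ā=281.8820, payoff=103.4120, prob=0.019584
DDUUUD: Ā=173.7527, payoff=0.0000, prob=0.014688
UDUUUD: Ā=264.9728, payoff=86.5028, prob=0.019584
DUUUUD: Ā=251.1128, payoff=72.6428, prob=0.019584
UUUUUD: Ā=382.9471, payoff=204.4771, prob=0.026112
DDDDDU: Ā=101.9386, payoff=0.0000, prob=0.008262
UDDDDU: Ā=155.4564, payoff=0.0000, prob=0.011016
DUDDDU: Ā=141.5964, payoff=0.0000, prob=0.011016
UUDDDU: Ā=215.9345, payoff=37.4645, prob=0.014688
DDUDDU: Ā=130.5084, payoff=0.0000, prob=0.011016
UDUDDU: Ā=199.0253, payoff=20.5553, prob=0.014688
DUUDDU: Ā=185.1653, payoff=6.6953, prob=0.014688
UUUDDU: Ā=282.3771, payoff=103.9071, prob=0.019584
DDDUDU: Ā=121.6380, payoff=0.0000, prob=0.011016
UDDUDU: Ā=185.4980, payoff=7.0280, prob=0.014688
DUDUDU: Ā=171.6380, payoff=0.0000, prob=0.014688
UUDUDU: Ā=261.7479, payoff=83.2779, prob=0.019584
DDUUDU: Ā=160.5500, payoff=0.0000, prob=0.014688
UDUUDU: Ā=244.8387, payoff=66.3687, prob=0.019584
DUUUDU: Ā=230.9787, payoff=52.5087, prob=0.019584
UUUUDU: Ā=352.2426, payoff=173.7726, prob=0.026112
DDDDUU: Ā=114.5417, payoff=0.0000, prob=0.011016
UDDDUU: Ā=174.6761, payoff=0.0000, prob=0.014688
DUDDUU: Ā=160.8161, payoff=0.0000, prob=0.014688
UUDDUU: Ā=245.2445, payoff=66.7745, prob=0.019584
DDUDUU: Ā=149.7281, payoff=0.0000, prob=0.014688
UDUDUU: Ā=228.3353, payoff=49.8653, prob=0.019584
DUUDUU: Ā=214.4753, payoff=36.0053, prob=0.019584
UUUDUU: Ā=327.0749, payoff=148.6049, prob=0.026112
DDDUUU: Ā=140.8577, payoff=0.0000, prob=0.014688
UDDUUU: Ā=214.8080, payoff=36.3380, prob=0.019584
DUDUUU: Ā=200.9480, payoff=22.4780, prob=0.019584
UUDUUU: Ā=306.4457, payoff=127.9757, prob=0.026112
DDUUUU: Ā=189.8600, payoff=11.3900, prob=0.019584
UDUUUU: Ā=289.5365, payoff=111.0665, prob=0.026112
DUUUUU: Ā=275.6765, payoff=97.2065, prob=0.026112
UUUUUU: Ā=420.4066, payoff=241.9366, prob=0.034815
Price = Σ prob·payoff / R^6 = 58.743493 / 1.265319 = 46.4258

price = 46.4258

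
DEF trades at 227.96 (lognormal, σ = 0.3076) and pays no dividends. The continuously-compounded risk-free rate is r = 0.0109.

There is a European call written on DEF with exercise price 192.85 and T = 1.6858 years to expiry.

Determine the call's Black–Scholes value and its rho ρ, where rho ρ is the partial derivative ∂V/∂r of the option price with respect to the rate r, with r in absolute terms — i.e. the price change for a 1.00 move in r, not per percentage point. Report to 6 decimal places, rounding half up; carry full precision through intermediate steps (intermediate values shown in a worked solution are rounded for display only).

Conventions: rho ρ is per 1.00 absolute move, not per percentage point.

σ√T = 0.3076·√1.6858 = 0.399383
d₁ = (ln(S/K) + (r+σ²/2)T) / (σ√T) = (ln(227.96/192.85) + (0.0109+0.3076²/2)·1.6858) / 0.399383 = (0.167257 + 0.098129) / 0.399383 = 0.664490
d₂ = d₁ − σ√T = 0.664490 − 0.399383 = 0.265108
e^{−rT} = 0.981793
N(d₁) = 0.746812,  N(d₂) = 0.604537
Call price V = S·N(d₁) − K·e^{−rT}·N(d₂) = 170.243205 − 114.462192 = 55.781013
ρ = K·T·e^{−rT}·N(d₂) = 192.960363

price = 55.781013
ρ = 192.960363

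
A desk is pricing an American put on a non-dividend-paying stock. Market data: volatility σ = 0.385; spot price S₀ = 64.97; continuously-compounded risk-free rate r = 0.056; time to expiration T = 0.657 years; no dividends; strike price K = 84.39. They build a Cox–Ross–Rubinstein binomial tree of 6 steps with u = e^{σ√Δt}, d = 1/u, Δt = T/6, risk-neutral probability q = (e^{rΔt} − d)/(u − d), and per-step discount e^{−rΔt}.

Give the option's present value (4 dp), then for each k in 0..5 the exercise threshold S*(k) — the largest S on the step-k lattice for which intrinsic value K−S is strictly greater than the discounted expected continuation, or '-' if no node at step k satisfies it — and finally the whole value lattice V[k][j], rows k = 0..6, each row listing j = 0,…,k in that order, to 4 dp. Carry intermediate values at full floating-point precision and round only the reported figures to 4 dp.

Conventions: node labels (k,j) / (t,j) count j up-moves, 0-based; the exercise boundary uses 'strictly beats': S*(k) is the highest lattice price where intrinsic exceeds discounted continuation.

price = 20.4577
boundary = - 57.1984 50.3564 57.1984 64.9700 73.7975
tree:
20.4577
27.1916 13.7679
34.0336 19.8293 7.6881
40.0571 27.1916 12.4834 2.8383
45.3601 34.0336 19.4200 5.4849 0.1440
50.0288 40.0571 27.1916 10.5925 0.2854 0.0000
54.1390 45.3601 34.0336 19.4200 0.5656 0.0000 0.0000

Δt=0.10950  u=1.13587  d=0.88038  q=0.49227  discount=0.99389
step 6 (expiry): payoffs max(K−S,0) = 54.1390 45.3601 34.0336 19.4200 0.5656 0.0000 0.0000
step 5: (k=5,j=0): S=34.3612, K−S=50.0288, hold=49.5129 ⇒ V=50.0288 exercise | (k=5,j=1): S=44.3329, K−S=40.0571, hold=39.5412 ⇒ V=40.0571 exercise | (k=5,j=2): S=57.1984, K−S=27.1916, hold=26.6757 ⇒ V=27.1916 exercise | (k=5,j=3): S=73.7975, K−S=10.5925, hold=10.0766 ⇒ V=10.5925 exercise | (k=5,j=4): S=95.2137, K−S=0.0000, hold=0.2854 ⇒ V=0.2854 continue | (k=5,j=5): S=122.8450, K−S=0.0000, hold=0.0000 ⇒ V=0.0000 continue  boundary S*=73.7975
step 4: (k=4,j=0): S=39.0299, K−S=45.3601, hold=44.8442 ⇒ V=45.3601 exercise | (k=4,j=1): S=50.3564, K−S=34.0336, hold=33.5177 ⇒ V=34.0336 exercise | (k=4,j=2): S=64.9700, K−S=19.4200, hold=18.9041 ⇒ V=19.4200 exercise | (k=4,j=3): S=83.8244, K−S=0.5656, hold=5.4849 ⇒ V=5.4849 continue | (k=4,j=4): S=108.1505, K−S=0.0000, hold=0.1440 ⇒ V=0.1440 continue  boundary S*=64.9700
step 3: (k=3,j=0): S=44.3329, K−S=40.0571, hold=39.5412 ⇒ V=40.0571 exercise | (k=3,j=1): S=57.1984, K−S=27.1916, hold=26.6757 ⇒ V=27.1916 exercise | (k=3,j=2): S=73.7975, K−S=10.5925, hold=12.4834 ⇒ V=12.4834 continue | (k=3,j=3): S=95.2137, K−S=0.0000, hold=2.8383 ⇒ V=2.8383 continue  boundary S*=57.1984
step 2: (k=2,j=0): S=50.3564, K−S=34.0336, hold=33.5177 ⇒ V=34.0336 exercise | (k=2,j=1): S=64.9700, K−S=19.4200, hold=19.8293 ⇒ V=19.8293 continue | (k=2,j=2): S=83.8244, K−S=0.5656, hold=7.6881 ⇒ V=7.6881 continue  boundary S*=50.3564
step 1: (k=1,j=0): S=57.1984, K−S=27.1916, hold=26.8759 ⇒ V=27.1916 exercise | (k=1,j=1): S=73.7975, K−S=10.5925, hold=13.7679 ⇒ V=13.7679 continue  boundary S*=57.1984
step 0: (k=0,j=0): S=64.9700, K−S=19.4200, hold=20.4577 ⇒ V=20.4577 continue  boundary S*=-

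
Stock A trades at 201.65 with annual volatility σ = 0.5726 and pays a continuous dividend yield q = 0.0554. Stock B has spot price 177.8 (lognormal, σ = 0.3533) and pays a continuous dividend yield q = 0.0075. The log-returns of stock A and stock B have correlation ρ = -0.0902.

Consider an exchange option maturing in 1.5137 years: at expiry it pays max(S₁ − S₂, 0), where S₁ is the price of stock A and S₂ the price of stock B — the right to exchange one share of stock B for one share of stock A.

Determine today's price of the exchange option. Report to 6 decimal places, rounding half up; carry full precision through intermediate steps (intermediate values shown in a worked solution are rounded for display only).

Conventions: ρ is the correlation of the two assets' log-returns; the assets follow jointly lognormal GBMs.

exchange price = 65.068761

σ_eff = √(σ₁² + σ₂² − 2ρσ₁σ₂) = √(0.5726² + 0.3533² − 2·-0.0902·0.5726·0.3533) = 0.699419
d₁ = (ln(S₁/S₂) + (q₂ − q₁ + σ_eff²/2)T) / (σ_eff√T) = (ln(201.65/177.8) + (0.0075 − 0.0554 + 0.244593)·1.5137) / 0.860512 = 0.492275
d₂ = d₁ − σ_eff√T = 0.492275 − 0.860512 = -0.368237
N(d₁) = 0.688738,  N(d₂) = 0.356348
V = S₁·e^{−q₁T}·N(d₁) − S₂·e^{−q₂T}·N(d₂) = 127.712229 − 62.643468 = 65.068761
Key observation: pricing in stock B-units makes this a unit-strike call on the ratio S₁/S₂ — the risk-free rate cancels and cannot affect the value.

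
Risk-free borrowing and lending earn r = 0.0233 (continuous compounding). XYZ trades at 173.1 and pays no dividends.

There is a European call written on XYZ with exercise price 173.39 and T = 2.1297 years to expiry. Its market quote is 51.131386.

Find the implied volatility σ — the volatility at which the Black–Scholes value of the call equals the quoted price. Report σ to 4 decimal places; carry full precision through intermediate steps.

At σ = 0.4874 the Black–Scholes value reproduces the quote:
σ√T = 0.4874·√2.1297 = 0.711287
d₁ = (ln(S/K) + (r+σ²/2)T) / (σ√T) = (ln(173.1/173.39) + (0.0233+0.4874²/2)·2.1297) / 0.711287 = (-0.001674 + 0.302586) / 0.711287 = 0.423054
d₂ = d₁ − σ√T = 0.423054 − 0.711287 = -0.288233
e^{−rT} = 0.951589
N(d₁) = 0.663872,  N(d₂) = 0.386584
V = S·N(d₁) − K·e^{−rT}·N(d₂) = 114.916238 − 63.784852 = 51.131386 (the quoted price), and the Black–Scholes price is strictly increasing in σ, so σ is unique

sigma = 0.4874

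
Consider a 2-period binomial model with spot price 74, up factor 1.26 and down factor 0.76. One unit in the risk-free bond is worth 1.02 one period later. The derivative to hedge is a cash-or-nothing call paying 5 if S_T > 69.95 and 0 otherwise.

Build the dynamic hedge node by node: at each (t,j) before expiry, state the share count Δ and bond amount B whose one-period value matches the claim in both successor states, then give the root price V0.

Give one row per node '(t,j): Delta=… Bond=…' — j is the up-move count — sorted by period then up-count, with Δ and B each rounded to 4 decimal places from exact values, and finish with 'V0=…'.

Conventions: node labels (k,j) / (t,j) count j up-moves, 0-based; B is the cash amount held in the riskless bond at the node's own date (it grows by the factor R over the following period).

(0,0): Delta=0.0636 Bond=-1.0073
(1,0): Delta=0.1778 Bond=-7.4510
(1,1): Delta=0.0000 Bond=4.9020
V0=3.6986

No-arbitrage ⇒ martingale measure with p* = (R−d)/(u−d) = 0.5200.
Expiry values: V(2,0)=0.0000, V(2,1)=5.0000, V(2,2)=5.0000
Node (1,0) S=56.2400: V=(p*·5.0000+(1−p*)·0.0000)/1.02=2.5490; Δ=(5.0000−0.0000)/(70.8624−42.7424)=0.1778; B=V−Δ·S=-7.4510
Node (1,1) S=93.2400: V=(p*·5.0000+(1−p*)·5.0000)/1.02=4.9020; Δ=(5.0000−5.0000)/(117.4824−70.8624)=0.0000; B=V−Δ·S=4.9020
Node (0,0) S=74.0000: V=(p*·4.9020+(1−p*)·2.5490)/1.02=3.6986; Δ=(4.9020−2.5490)/(93.2400−56.2400)=0.0636; B=V−Δ·S=-1.0073
Check: Δ(0,0)·S0 + B(0,0) = 3.6986 = V0.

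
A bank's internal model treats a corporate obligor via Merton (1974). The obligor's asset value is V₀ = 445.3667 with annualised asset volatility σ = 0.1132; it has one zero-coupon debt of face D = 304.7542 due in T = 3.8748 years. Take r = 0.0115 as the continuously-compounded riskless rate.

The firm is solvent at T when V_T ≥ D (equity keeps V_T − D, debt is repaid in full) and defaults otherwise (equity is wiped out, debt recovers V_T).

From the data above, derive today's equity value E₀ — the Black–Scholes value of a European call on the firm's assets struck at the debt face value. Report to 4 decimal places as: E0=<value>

Apply the equity-as-call identities (strike 304.7542, horizon 3.8748 years):
d₁ = [ln(V₀/D) + (r + σ²/2)T] / (σ√T)
   = [ln(445.3667/304.7542) + (0.0115 + 0.5·0.1132²)·3.8748] / (0.1132·√3.8748)
   = [0.379392 + 0.069387] / 0.222829 = 2.014009
d₂ = d₁ − σ√T = 2.014009 − 0.222829 = 1.791180
N(d₁) = 0.977996,  N(d₂) = 0.963368,  e^(−rT) = 0.956418
E₀ = V₀·N(d₁) − D·e^(−rT)·N(d₂)
   = 445.3667·0.977996 − 304.7542·0.956418·0.963368 = 154.771581

E0=154.7716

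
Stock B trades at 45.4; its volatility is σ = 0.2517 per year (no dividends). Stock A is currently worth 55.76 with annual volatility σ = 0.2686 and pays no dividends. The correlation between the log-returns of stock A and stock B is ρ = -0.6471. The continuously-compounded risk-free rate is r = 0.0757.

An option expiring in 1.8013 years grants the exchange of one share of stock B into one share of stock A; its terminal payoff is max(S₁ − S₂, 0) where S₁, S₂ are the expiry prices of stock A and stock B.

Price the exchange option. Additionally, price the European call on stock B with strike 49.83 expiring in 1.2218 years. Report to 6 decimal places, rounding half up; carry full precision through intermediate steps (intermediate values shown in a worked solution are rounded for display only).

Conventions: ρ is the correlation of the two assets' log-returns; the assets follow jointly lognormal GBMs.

exchange price = 18.389244
price(stock B call K=49.83) = 5.010447

σ_eff = √(σ₁² + σ₂² − 2ρσ₁σ₂) = √(0.2686² + 0.2517² − 2·-0.6471·0.2686·0.2517) = 0.472224
d₁ = (ln(S₁/S₂) + (q₂ − q₁ + σ_eff²/2)T) / (σ_eff√T) = (ln(55.76/45.4) + (0.0 − 0.0 + 0.111498)·1.8013) / 0.633783 = 0.641205
d₂ = d₁ − σ_eff√T = 0.641205 − 0.633783 = 0.007422
N(d₁) = 0.739305,  N(d₂) = 0.502961
V = S₁·e^{−q₁T}·N(d₁) − S₂·e^{−q₂T}·N(d₂) = 41.223669 − 22.834425 = 18.389244
[vanilla: stock B call K=49.83]
σ√T = 0.2517·√1.2218 = 0.278217
d₁ = (ln(S/K) + (r+σ²/2)T) / (σ√T) = (ln(45.4/49.83) + (0.0757+0.2517²/2)·1.2218) / 0.278217 = (-0.093105 + 0.131193) / 0.278217 = 0.136898
d₂ = d₁ − σ√T = 0.136898 − 0.278217 = -0.141318
e^{−rT} = 0.911658
N(d₁) = 0.554444,  N(d₂) = 0.443809
price = S·N(d₁) − K·e^{−rT}·N(d₂) = 25.171778 − 20.161332 = 5.010447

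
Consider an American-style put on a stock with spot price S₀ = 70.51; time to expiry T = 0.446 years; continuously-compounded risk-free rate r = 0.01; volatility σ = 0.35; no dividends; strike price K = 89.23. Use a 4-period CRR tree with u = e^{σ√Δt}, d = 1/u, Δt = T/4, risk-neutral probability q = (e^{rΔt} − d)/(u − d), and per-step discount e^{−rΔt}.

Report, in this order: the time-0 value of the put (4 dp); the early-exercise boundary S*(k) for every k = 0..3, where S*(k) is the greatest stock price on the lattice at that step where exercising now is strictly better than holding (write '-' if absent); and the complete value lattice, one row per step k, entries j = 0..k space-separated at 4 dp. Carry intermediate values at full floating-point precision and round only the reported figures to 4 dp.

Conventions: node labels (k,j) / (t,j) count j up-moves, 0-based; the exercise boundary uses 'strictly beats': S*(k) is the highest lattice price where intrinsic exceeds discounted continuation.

Δt=0.11150  u=1.12397  d=0.88970  q=0.47558  discount=0.99889
step 4 (expiry): payoffs max(K−S,0) = 45.0500 33.4166 18.7200 0.1535 0.0000
step 3: (k=3,j=0): S=49.6572, K−S=39.5728, hold=39.4734 ⇒ V=39.5728 exercise | (k=3,j=1): S=62.7328, K−S=26.4972, hold=26.3978 ⇒ V=26.4972 exercise | (k=3,j=2): S=79.2514, K−S=9.9786, hold=9.8792 ⇒ V=9.9786 exercise | (k=3,j=3): S=100.1197, K−S=0.0000, hold=0.0804 ⇒ V=0.0804 continue  boundary S*=79.2514
step 2: (k=2,j=0): S=55.8134, K−S=33.4166, hold=33.3172 ⇒ V=33.4166 exercise | (k=2,j=1): S=70.5100, K−S=18.7200, hold=18.6206 ⇒ V=18.7200 exercise | (k=2,j=2): S=89.0765, K−S=0.1535, hold=5.2654 ⇒ V=5.2654 continue  boundary S*=70.5100
step 1: (k=1,j=0): S=62.7328, K−S=26.4972, hold=26.3978 ⇒ V=26.4972 exercise | (k=1,j=1): S=79.2514, K−S=9.9786, hold=12.3075 ⇒ V=12.3075 continue  boundary S*=62.7328
step 0: (k=0,j=0): S=70.5100, K−S=18.7200, hold=19.7269 ⇒ V=19.7269 continue  boundary S*=-

price = 19.7269
boundary = - 62.7328 70.5100 79.2514
tree:
19.7269
26.4972 12.3075
33.4166 18.7200 5.2654
39.5728 26.4972 9.9786 0.0804
45.0500 33.4166 18.7200 0.1535 0.0000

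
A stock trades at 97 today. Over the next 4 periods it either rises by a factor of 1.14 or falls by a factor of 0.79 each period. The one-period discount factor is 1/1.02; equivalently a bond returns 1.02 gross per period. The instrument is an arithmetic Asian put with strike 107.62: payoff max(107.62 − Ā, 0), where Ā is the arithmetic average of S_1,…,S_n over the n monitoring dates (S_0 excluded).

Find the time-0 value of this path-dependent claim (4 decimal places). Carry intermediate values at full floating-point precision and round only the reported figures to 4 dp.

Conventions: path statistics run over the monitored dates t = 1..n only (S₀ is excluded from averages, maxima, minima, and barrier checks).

price = 11.9952

Risk-neutral up-probability p* = (R−d)/(u−d) = (1.02−0.79)/(1.14−0.79) = 0.6571; the claim prices as the p*-weighted sum of path payoffs discounted by R^4.
Enumerate all 2^4 = 16 price paths (U = up ×1.14, D = down ×0.79); each path with k up-moves has probability p*^k·(1−p*)^(4−k).
DDDD: Ā=55.6935, payoff=51.9265, prob=0.013818
UDDD: Ā=80.3679, payoff=27.2521, prob=0.026485
DUDD: Ā=71.8804, payoff=35.7396, prob=0.026485
UUDD: Ā=103.7261, payoff=3.8939, prob=0.050763
DDUD: Ā=65.1752, payoff=42.4448, prob=0.026485
UDUD: Ā=94.0503, payoff=13.5697, prob=0.050763
DUUD: Ā=85.5628, payoff=22.0572, prob=0.050763
UUUD: Ā=123.4704, payoff=0.0000, prob=0.097295
DDDU: Ā=59.8782, payoff=47.7418, prob=0.026485
UDDU: Ā=86.4065, payoff=21.2135, prob=0.050763
DUDU: Ā=77.9190, payoff=29.7010, prob=0.050763
UUDU: Ā=112.4401, payoff=0.0000, prob=0.097295
DDUU: Ā=71.2139, payoff=36.4061, prob=0.050763
UDUU: Ā=102.7643, payoff=4.8557, prob=0.097295
DUUU: Ā=94.2768, payoff=13.3432, prob=0.097295
UUUU: Ā=136.0450, payoff=0.0000, prob=0.186483
Price = Σ prob·payoff / R^4 = 12.983954 / 1.082432 = 11.9952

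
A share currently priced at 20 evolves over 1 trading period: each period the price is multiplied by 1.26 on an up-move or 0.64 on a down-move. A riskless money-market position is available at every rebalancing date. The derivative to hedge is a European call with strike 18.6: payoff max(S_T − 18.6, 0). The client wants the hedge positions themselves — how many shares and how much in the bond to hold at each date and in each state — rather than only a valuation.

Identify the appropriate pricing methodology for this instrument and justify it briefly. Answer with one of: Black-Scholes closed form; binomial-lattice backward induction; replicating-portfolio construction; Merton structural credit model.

framework: replicating-portfolio construction

Key observation: a price alone would not answer the question — the per-node share/bond construction on the spot-20, 1.26/0.64 tree is required, and only the replicating-portfolio method yields it.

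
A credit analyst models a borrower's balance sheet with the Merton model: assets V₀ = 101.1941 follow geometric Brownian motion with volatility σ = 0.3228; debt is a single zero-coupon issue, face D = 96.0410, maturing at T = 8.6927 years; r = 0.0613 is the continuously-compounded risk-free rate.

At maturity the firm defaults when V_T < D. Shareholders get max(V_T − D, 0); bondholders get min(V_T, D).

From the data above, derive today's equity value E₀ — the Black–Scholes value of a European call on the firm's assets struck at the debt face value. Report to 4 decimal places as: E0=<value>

Apply the equity-as-call identities (strike 96.0410, horizon 8.6927 years):
d₁ = [ln(V₀/D) + (r + σ²/2)T] / (σ√T)
   = [ln(101.1941/96.0410) + (0.0613 + 0.5·0.3228²)·8.6927] / (0.3228·√8.6927)
   = [0.052265 + 0.985751] / 0.951724 = 1.090670
d₂ = d₁ − σ√T = 1.090670 − 0.951724 = 0.138947
N(d₁) = 0.862291,  N(d₂) = 0.555254,  e^(−rT) = 0.586922
E₀ = V₀·N(d₁) − D·e^(−rT)·N(d₂)
   = 101.1941·0.862291 − 96.0410·0.586922·0.555254 = 55.959868

E0=55.9599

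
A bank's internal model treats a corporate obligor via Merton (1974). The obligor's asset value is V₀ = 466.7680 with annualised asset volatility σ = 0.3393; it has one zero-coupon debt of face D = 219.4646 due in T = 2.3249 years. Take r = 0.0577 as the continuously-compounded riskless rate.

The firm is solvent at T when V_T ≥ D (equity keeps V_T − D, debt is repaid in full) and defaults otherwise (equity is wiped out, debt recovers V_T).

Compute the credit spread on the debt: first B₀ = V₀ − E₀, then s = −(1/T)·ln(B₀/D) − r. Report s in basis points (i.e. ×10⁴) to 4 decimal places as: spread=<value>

spread=59.6419

Work the structural quantities from V₀ = 466.7680 against face 219.4646:
d₁ = [ln(V₀/D) + (r + σ²/2)T] / (σ√T)
   = [ln(466.7680/219.4646) + (0.0577 + 0.5·0.3393²)·2.3249] / (0.3393·√2.3249)
   = [0.754641 + 0.267973] / 0.517352 = 1.976633
d₂ = d₁ − σ√T = 1.976633 − 0.517352 = 1.459281
N(d₁) = 0.975958,  N(d₂) = 0.927756,  e^(−rT) = 0.874462
E₀ = V₀·N(d₁) − D·e^(−rT)·N(d₂)
   = 466.7680·0.975958 − 219.4646·0.874462·0.927756 = 277.497336
B₀ = V₀ − E₀ = 466.7680 − 277.497336 = 189.270664
spread = −(1/T)·ln(B₀/D) − r = −(1/2.3249)·ln(189.270664/219.4646) − 0.0577 = 0.00596419
in basis points: 0.00596419 × 10⁴ = 59.6419 bp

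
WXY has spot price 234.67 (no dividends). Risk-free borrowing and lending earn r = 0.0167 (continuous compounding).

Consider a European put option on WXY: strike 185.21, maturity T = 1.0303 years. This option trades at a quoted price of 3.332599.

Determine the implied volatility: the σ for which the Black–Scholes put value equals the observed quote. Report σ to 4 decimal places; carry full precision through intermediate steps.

sigma = 0.2290

At σ = 0.2290 the Black–Scholes value reproduces the quote:
σ√T = 0.229·√1.0303 = 0.232443
d₁ = (ln(S/K) + (r+σ²/2)T) / (σ√T) = (ln(234.67/185.21) + (0.0167+0.229²/2)·1.0303) / 0.232443 = (0.236690 + 0.044221) / 0.232443 = 1.208513
d₂ = d₁ − σ√T = 1.208513 − 0.232443 = 0.976070
e^{−rT} = 0.982941
N(−d₁) = 0.113425,  N(−d₂) = 0.164515
V = K·e^{−rT}·N(−d₂) − S·N(−d₁) = 29.950043 − 26.617444 = 3.332599 (the observed quote) — the price is monotone increasing in volatility, hence this σ is the only solution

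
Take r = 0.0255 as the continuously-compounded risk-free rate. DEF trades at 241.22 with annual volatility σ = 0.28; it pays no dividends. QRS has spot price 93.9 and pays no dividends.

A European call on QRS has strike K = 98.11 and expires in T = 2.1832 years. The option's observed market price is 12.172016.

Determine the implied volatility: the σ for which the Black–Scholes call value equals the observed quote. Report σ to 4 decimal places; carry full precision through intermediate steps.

At σ = 0.2119 the Black–Scholes value reproduces the quote:
σ√T = 0.2119·√2.1832 = 0.313096
d₁ = (ln(S/K) + (r+σ²/2)T) / (σ√T) = (ln(93.9/98.11) + (0.0255+0.2119²/2)·2.1832) / 0.313096 = (-0.043859 + 0.104686) / 0.313096 = 0.194277
d₂ = d₁ − σ√T = 0.194277 − 0.313096 = -0.118819
e^{−rT} = 0.945850
N(d₁) = 0.577020,  N(d₂) = 0.452709
V = S·N(d₁) − K·e^{−rT}·N(d₂) = 54.182214 − 42.010198 = 12.172016 (the observed quote) — the price is monotone increasing in volatility, hence this σ is the only solution

sigma = 0.2119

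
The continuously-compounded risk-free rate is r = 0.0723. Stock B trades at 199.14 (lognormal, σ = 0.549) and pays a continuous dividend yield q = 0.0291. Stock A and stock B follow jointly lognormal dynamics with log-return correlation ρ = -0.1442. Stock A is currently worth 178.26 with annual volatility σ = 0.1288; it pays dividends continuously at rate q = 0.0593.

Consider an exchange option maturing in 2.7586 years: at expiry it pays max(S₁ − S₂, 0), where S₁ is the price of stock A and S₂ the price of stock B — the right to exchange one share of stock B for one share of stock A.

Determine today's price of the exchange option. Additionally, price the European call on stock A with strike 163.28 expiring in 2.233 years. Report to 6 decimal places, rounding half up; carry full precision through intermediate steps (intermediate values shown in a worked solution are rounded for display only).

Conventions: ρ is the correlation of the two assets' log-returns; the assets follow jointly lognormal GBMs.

exchange price = 47.103160
price(stock A call K=163.28) = 21.931091

σ_eff = √(σ₁² + σ₂² − 2ρσ₁σ₂) = √(0.1288² + 0.549² − 2·-0.1442·0.1288·0.549) = 0.581707
d₁ = (ln(S₁/S₂) + (q₂ − q₁ + σ_eff²/2)T) / (σ_eff√T) = (ln(178.26/199.14) + (0.0291 − 0.0593 + 0.169192)·2.7586) / 0.966160 = 0.282208
d₂ = d₁ − σ_eff√T = 0.282208 − 0.966160 = -0.683952
N(d₁) = 0.611108,  N(d₂) = 0.247003
V = S₁·e^{−q₁T}·N(d₁) − S₂·e^{−q₂T}·N(d₂) = 92.497018 − 45.393858 = 47.103160
[vanilla: stock A call K=163.28]
σ√T = 0.1288·√2.233 = 0.192469
d₁ = (ln(S/K) + (r−q+σ²/2)T) / (σ√T) = (ln(178.26/163.28) + (0.0723−0.0593+0.1288²/2)·2.233) / 0.192469 = (0.087777 + 0.047551) / 0.192469 = 0.703115
d₂ = d₁ − σ√T = 0.703115 − 0.192469 = 0.510647
e^{−rT} = 0.850913
e^{−qT} = 0.875976
N(d₁) = 0.759008,  N(d₂) = 0.695201
price = S·e^{−qT}·N(d₁) − K·e^{−rT}·N(d₂) = 118.520202 − 96.589111 = 21.931091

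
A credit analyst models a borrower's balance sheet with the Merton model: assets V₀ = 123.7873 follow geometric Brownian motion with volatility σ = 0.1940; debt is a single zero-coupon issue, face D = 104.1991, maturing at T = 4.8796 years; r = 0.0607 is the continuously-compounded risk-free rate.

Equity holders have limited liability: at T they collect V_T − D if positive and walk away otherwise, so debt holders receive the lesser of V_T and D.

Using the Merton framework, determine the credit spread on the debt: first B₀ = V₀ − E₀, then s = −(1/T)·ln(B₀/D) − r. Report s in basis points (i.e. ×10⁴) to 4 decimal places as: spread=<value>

Equity is a call on the firm's assets struck at D = 104.1991:
d₁ = [ln(V₀/D) + (r + σ²/2)T] / (σ√T)
   = [ln(123.7873/104.1991) + (0.0607 + 0.5·0.1940²)·4.8796] / (0.1940·√4.8796)
   = [0.172261 + 0.388016] / 0.428542 = 1.307402
d₂ = d₁ − σ√T = 1.307402 − 0.428542 = 0.878860
N(d₁) = 0.904462,  N(d₂) = 0.810261,  e^(−rT) = 0.743645
E₀ = V₀·N(d₁) − D·e^(−rT)·N(d₂)
   = 123.7873·0.904462 − 104.1991·0.743645·0.810261 = 49.176079
B₀ = V₀ − E₀ = 123.7873 − 49.176079 = 74.611221
spread = −(1/T)·ln(B₀/D) − r = −(1/4.8796)·ln(74.611221/104.1991) − 0.0607 = 0.00775081
in basis points: 0.00775081 × 10⁴ = 77.5081 bp

spread=77.5081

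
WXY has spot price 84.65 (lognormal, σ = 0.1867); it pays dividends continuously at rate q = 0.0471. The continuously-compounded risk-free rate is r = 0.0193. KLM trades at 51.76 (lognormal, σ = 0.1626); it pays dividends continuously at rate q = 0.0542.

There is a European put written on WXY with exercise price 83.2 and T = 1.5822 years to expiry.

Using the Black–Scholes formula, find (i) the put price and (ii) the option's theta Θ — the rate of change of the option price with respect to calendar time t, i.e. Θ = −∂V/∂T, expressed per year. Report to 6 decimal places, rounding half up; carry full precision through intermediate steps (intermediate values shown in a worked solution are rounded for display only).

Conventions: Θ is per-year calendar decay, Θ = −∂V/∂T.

σ√T = 0.1867·√1.5822 = 0.234842
d₁ = (ln(S/K) + (r−q+σ²/2)T) / (σ√T) = (ln(84.65/83.2) + (0.0193−0.0471+0.1867²/2)·1.5822) / 0.234842 = (0.017278 − 0.016410) / 0.234842 = 0.003696
d₂ = d₁ − σ√T = 0.003696 − 0.234842 = -0.231146
e^{−rT} = 0.969925
e^{−qT} = 0.928187
N(−d₁) = 0.498526,  N(−d₂) = 0.591399
Put price V = K·e^{−rT}·N(−d₂) − S·e^{−qT}·N(−d₁) = 47.724602 − 39.169692 = 8.554910
φ(d₁) = (1/√(2π))·e^{−d₁²/2} = 0.398940
Θ = −S·e^{−qT}·φ(d₁)·σ/(2√T) − q·S·e^{−qT}·N(−d₁) + r·K·e^{−rT}·N(−d₂) = −2.326234 − 1.844892 + 0.921085 = -3.250041

price = 8.554910
Θ = -3.250041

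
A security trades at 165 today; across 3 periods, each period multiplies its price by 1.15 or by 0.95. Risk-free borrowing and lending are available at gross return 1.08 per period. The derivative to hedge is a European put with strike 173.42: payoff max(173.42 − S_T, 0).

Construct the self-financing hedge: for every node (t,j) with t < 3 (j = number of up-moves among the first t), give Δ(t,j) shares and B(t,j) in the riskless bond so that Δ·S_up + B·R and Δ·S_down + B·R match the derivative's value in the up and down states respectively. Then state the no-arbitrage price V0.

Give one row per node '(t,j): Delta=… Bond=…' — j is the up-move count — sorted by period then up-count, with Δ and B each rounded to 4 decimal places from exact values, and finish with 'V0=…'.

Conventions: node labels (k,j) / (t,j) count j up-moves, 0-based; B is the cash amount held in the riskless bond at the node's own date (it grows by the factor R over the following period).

(0,0): Delta=-0.1204 Bond=21.3722
(1,0): Delta=-0.3495 Bond=58.9932
(1,1): Delta=-0.0185 Bond=3.7452
(2,0): Delta=-1.0000 Bond=160.5741
(2,1): Delta=-0.0602 Bond=11.5566
(2,2): Delta=0.0000 Bond=0.0000
V0=1.4992

Arbitrage-free pricing uses the up-move probability p* = (R−d)/(u−d) = 0.6500, discounting each step at R = 1.08.
Payoffs at expiry: V(3,0)=31.9531, V(3,1)=2.1706, V(3,2)=0.0000, V(3,3)=0.0000
(2,0): S=148.9125. Δ = (V_up−V_dn)/(S_up−S_dn) = (2.1706−31.9531)/(171.2494−141.4669) = -1.0000. V = [p*·2.1706 + (1−p*)·31.9531]/1.08 = 11.6616. B = V − Δ·S = 160.5741.
(2,1): S=180.2625. Δ = (V_up−V_dn)/(S_up−S_dn) = (0.0000−2.1706)/(207.3019−171.2494) = -0.0602. V = [p*·0.0000 + (1−p*)·2.1706]/1.08 = 0.7034. B = V − Δ·S = 11.5566.
(2,2): S=218.2125. Δ = (V_up−V_dn)/(S_up−S_dn) = (0.0000−0.0000)/(250.9444−207.3019) = 0.0000. V = [p*·0.0000 + (1−p*)·0.0000]/1.08 = 0.0000. B = V − Δ·S = 0.0000.
(1,0): S=156.7500. Δ = (V_up−V_dn)/(S_up−S_dn) = (0.7034−11.6616)/(180.2625−148.9125) = -0.3495. V = [p*·0.7034 + (1−p*)·11.6616]/1.08 = 4.2026. B = V − Δ·S = 58.9932.
(1,1): S=189.7500. Δ = (V_up−V_dn)/(S_up−S_dn) = (0.0000−0.7034)/(218.2125−180.2625) = -0.0185. V = [p*·0.0000 + (1−p*)·0.7034]/1.08 = 0.2280. B = V − Δ·S = 3.7452.
(0,0): S=165.0000. Δ = (V_up−V_dn)/(S_up−S_dn) = (0.2280−4.2026)/(189.7500−156.7500) = -0.1204. V = [p*·0.2280 + (1−p*)·4.2026]/1.08 = 1.4992. B = V − Δ·S = 21.3722.
Sanity check at the root: Δ(0,0)·S0 + B(0,0) reproduces V0 = 1.4992.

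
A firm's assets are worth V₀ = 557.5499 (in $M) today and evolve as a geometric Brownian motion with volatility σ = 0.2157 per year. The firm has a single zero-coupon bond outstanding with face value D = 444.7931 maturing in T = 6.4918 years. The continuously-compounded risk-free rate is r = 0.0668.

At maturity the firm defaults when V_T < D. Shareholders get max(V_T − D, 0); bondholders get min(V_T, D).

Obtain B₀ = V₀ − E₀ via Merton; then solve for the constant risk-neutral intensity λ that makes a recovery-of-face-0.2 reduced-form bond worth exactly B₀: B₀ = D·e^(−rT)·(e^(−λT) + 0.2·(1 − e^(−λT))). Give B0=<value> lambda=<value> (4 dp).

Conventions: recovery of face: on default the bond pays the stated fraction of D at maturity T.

Equity is a call on the firm's assets struck at D = 444.7931:
d₁ = [ln(V₀/D) + (r + σ²/2)T] / (σ√T)
   = [ln(557.5499/444.7931) + (0.0668 + 0.5·0.2157²)·6.4918] / (0.2157·√6.4918)
   = [0.225943 + 0.584673] / 0.549582 = 1.474966
d₂ = d₁ − σ√T = 1.474966 − 0.549582 = 0.925384
N(d₁) = 0.929889,  N(d₂) = 0.822617,  e^(−rT) = 0.648138
E₀ = V₀·N(d₁) − D·e^(−rT)·N(d₂)
   = 557.5499·0.929889 − 444.7931·0.648138·0.822617 = 281.309755
B₀ = V₀ − E₀ = 557.5499 − 281.309755 = 276.240145
e^(−λT) = (B₀·e^(rT)/D − 0.2)/(1 − 0.2) = (276.2401·1.542882/444.7931 − 0.2)/0.8 = 0.94776459
λ = −ln(0.94776459)/6.4918 = 0.008264

B0=276.2401 lambda=0.0083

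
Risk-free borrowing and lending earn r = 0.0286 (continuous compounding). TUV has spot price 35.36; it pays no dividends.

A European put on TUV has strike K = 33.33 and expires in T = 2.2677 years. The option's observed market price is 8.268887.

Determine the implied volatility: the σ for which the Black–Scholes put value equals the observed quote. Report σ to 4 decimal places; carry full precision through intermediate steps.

sigma = 0.5237

At σ = 0.5237 the Black–Scholes value reproduces the quote:
σ√T = 0.5237·√2.2677 = 0.788634
d₁ = (ln(S/K) + (r+σ²/2)T) / (σ√T) = (ln(35.36/33.33) + (0.0286+0.5237²/2)·2.2677) / 0.788634 = (0.059123 + 0.375828) / 0.788634 = 0.551525
d₂ = d₁ − σ√T = 0.551525 − 0.788634 = -0.237109
e^{−rT} = 0.937202
N(−d₁) = 0.290637,  N(−d₂) = 0.593714
V = K·e^{−rT}·N(−d₂) − S·N(−d₁) = 18.545809 − 10.276922 = 8.268887 (the observed quote) — the price is monotone increasing in volatility, hence this σ is the only solution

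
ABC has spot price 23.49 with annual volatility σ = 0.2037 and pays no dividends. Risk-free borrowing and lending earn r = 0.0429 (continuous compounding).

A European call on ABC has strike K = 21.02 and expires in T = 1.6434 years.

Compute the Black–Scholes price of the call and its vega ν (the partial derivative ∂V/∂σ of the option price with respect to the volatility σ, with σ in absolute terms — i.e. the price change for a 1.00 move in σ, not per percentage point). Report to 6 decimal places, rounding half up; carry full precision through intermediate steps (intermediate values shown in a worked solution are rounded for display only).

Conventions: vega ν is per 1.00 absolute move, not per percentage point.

price = 4.703602
ν = 8.540996

σ√T = 0.2037·√1.6434 = 0.261134
d₁ = (ln(S/K) + (r+σ²/2)T) / (σ√T) = (ln(23.49/21.02) + (0.0429+0.2037²/2)·1.6434) / 0.261134 = (0.111100 + 0.104597) / 0.261134 = 0.826005
d₂ = d₁ − σ√T = 0.826005 − 0.261134 = 0.564872
e^{−rT} = 0.931926
N(d₁) = 0.795599,  N(d₂) = 0.713919
Call price V = S·N(d₁) − K·e^{−rT}·N(d₂) = 18.688630 − 13.985029 = 4.703602
φ(d₁) = (1/√(2π))·e^{−d₁²/2} = 0.283631
ν = S·φ(d₁)·√T = 8.540996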